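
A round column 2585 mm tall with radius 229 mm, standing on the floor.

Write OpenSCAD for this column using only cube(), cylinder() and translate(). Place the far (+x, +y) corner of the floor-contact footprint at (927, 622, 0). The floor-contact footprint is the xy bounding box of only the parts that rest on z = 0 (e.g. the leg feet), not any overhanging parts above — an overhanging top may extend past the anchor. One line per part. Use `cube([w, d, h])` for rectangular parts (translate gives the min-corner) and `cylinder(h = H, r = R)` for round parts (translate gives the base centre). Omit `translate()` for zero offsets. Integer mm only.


translate([698, 393, 0]) cylinder(h = 2585, r = 229);


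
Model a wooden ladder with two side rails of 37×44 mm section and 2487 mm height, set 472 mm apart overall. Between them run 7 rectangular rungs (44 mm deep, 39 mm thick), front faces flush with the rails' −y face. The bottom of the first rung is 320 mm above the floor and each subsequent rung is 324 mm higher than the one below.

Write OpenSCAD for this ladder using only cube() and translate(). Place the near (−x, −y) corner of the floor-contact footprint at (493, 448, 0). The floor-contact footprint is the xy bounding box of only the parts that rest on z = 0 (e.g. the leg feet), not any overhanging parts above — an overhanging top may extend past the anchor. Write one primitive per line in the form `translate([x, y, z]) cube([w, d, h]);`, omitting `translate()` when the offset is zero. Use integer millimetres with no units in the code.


translate([493, 448, 0]) cube([37, 44, 2487]);
translate([928, 448, 0]) cube([37, 44, 2487]);
translate([530, 448, 320]) cube([398, 44, 39]);
translate([530, 448, 644]) cube([398, 44, 39]);
translate([530, 448, 968]) cube([398, 44, 39]);
translate([530, 448, 1292]) cube([398, 44, 39]);
translate([530, 448, 1616]) cube([398, 44, 39]);
translate([530, 448, 1940]) cube([398, 44, 39]);
translate([530, 448, 2264]) cube([398, 44, 39]);


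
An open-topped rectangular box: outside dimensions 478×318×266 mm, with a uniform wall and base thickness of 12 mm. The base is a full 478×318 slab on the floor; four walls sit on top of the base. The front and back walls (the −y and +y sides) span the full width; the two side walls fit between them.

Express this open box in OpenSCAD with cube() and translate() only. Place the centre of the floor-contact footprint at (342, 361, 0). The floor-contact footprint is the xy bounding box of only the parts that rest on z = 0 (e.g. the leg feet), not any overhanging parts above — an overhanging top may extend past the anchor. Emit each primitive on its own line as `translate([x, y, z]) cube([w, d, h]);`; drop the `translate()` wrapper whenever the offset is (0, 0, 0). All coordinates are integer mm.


translate([103, 202, 0]) cube([478, 318, 12]);
translate([103, 202, 12]) cube([478, 12, 254]);
translate([103, 508, 12]) cube([478, 12, 254]);
translate([103, 214, 12]) cube([12, 294, 254]);
translate([569, 214, 12]) cube([12, 294, 254]);


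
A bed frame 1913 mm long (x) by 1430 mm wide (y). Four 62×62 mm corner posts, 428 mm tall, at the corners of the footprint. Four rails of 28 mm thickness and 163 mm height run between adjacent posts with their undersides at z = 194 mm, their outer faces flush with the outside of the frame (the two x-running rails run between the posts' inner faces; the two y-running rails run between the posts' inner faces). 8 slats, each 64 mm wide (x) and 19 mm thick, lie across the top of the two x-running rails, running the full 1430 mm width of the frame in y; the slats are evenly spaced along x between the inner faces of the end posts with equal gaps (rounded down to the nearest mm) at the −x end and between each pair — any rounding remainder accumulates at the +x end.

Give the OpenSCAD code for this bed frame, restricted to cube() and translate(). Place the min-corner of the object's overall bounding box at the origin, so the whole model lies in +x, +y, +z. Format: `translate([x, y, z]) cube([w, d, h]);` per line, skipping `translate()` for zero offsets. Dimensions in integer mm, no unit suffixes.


cube([62, 62, 428]);
translate([0, 1368, 0]) cube([62, 62, 428]);
translate([1851, 0, 0]) cube([62, 62, 428]);
translate([1851, 1368, 0]) cube([62, 62, 428]);
translate([62, 0, 194]) cube([1789, 28, 163]);
translate([62, 1402, 194]) cube([1789, 28, 163]);
translate([0, 62, 194]) cube([28, 1306, 163]);
translate([1885, 62, 194]) cube([28, 1306, 163]);
translate([203, 0, 357]) cube([64, 1430, 19]);
translate([408, 0, 357]) cube([64, 1430, 19]);
translate([613, 0, 357]) cube([64, 1430, 19]);
translate([818, 0, 357]) cube([64, 1430, 19]);
translate([1023, 0, 357]) cube([64, 1430, 19]);
translate([1228, 0, 357]) cube([64, 1430, 19]);
translate([1433, 0, 357]) cube([64, 1430, 19]);
translate([1638, 0, 357]) cube([64, 1430, 19]);


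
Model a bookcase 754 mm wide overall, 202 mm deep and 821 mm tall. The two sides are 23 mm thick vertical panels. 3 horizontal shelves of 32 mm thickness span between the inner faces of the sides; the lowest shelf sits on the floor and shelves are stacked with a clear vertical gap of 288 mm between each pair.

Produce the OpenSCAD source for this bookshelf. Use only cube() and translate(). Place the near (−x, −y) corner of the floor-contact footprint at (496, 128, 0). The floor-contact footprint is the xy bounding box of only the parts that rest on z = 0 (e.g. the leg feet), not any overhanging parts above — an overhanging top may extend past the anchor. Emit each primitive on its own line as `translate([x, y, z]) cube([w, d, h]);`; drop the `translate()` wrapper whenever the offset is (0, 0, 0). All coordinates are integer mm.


translate([496, 128, 0]) cube([23, 202, 821]);
translate([1227, 128, 0]) cube([23, 202, 821]);
translate([519, 128, 0]) cube([708, 202, 32]);
translate([519, 128, 320]) cube([708, 202, 32]);
translate([519, 128, 640]) cube([708, 202, 32]);


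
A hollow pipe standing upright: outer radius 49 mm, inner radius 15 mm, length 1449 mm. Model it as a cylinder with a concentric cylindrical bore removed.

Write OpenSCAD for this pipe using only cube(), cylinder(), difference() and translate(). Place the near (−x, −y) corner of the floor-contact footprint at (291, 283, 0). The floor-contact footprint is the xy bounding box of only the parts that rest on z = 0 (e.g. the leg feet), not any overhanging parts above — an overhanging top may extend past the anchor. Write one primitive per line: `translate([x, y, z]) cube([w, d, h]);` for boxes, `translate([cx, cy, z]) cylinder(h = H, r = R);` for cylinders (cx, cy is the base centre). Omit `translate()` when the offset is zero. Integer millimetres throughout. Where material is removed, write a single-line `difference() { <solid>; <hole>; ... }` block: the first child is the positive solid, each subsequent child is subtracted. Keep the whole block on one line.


difference() { translate([340, 332, 0]) cylinder(h = 1449, r = 49); translate([340, 332, 0]) cylinder(h = 1449, r = 15); }


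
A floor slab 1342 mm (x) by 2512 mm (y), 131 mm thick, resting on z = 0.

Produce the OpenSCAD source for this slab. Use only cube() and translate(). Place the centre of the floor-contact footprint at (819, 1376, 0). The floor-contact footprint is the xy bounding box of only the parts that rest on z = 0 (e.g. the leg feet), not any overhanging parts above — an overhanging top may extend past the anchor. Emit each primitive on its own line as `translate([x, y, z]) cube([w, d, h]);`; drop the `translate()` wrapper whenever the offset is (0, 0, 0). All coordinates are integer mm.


translate([148, 120, 0]) cube([1342, 2512, 131]);


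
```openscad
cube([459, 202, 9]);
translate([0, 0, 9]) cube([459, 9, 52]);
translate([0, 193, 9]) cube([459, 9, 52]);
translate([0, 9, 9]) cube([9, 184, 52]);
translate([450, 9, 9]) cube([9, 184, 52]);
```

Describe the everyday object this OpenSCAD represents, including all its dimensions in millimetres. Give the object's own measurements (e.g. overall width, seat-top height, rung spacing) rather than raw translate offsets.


An open-topped rectangular box: outside dimensions 459×202×61 mm, with a uniform wall and base thickness of 9 mm. The base is a full 459×202 slab on the floor; four walls sit on top of the base. The front and back walls (the −y and +y sides) span the full width; the two side walls fit between them.


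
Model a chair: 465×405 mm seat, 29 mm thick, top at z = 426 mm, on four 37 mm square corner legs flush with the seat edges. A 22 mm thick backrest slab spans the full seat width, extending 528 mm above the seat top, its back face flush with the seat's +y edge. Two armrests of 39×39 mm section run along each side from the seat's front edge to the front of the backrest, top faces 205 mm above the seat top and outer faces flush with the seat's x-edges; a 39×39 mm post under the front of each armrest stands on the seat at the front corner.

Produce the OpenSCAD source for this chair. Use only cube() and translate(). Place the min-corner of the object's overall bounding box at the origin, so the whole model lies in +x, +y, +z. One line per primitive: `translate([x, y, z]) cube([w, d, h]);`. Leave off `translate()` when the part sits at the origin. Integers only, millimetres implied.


translate([0, 0, 397]) cube([465, 405, 29]);
cube([37, 37, 397]);
translate([428, 0, 0]) cube([37, 37, 397]);
translate([0, 368, 0]) cube([37, 37, 397]);
translate([428, 368, 0]) cube([37, 37, 397]);
translate([0, 383, 426]) cube([465, 22, 528]);
translate([0, 0, 592]) cube([39, 383, 39]);
translate([426, 0, 592]) cube([39, 383, 39]);
translate([0, 0, 426]) cube([39, 39, 166]);
translate([426, 0, 426]) cube([39, 39, 166]);


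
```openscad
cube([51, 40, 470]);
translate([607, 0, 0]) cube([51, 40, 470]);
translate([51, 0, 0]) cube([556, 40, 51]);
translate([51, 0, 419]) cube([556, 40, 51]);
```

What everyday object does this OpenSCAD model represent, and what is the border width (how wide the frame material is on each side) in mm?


A picture frame. The border width is 51 mm.

Four thin pieces enclosing a rectangular opening — a picture frame. The two full-height stiles are 470 mm tall; the top rail sits at z = 419 and is 51 mm tall, so the border above the opening is 470 − 419 = 51 mm, matching the stile x-width.


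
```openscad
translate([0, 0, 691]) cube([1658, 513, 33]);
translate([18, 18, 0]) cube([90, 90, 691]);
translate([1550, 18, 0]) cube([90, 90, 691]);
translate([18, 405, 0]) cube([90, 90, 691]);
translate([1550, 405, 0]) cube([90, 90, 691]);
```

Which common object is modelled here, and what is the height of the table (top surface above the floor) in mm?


A table. The table height is 724 mm.

A 1658×513×33 slab sits at z = 691 on four 90 mm square posts — a table. The top surface is at 691 + 33 = 724 mm.


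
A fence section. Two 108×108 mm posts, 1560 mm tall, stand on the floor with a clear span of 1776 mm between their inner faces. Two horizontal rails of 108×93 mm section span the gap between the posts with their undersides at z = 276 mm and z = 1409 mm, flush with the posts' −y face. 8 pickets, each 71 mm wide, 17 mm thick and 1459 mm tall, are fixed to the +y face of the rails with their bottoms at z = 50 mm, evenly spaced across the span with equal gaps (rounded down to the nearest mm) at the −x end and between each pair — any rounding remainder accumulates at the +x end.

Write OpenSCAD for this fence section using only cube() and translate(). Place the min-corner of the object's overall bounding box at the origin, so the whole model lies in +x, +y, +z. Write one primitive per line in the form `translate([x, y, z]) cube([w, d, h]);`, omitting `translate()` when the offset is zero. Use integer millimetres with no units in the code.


cube([108, 108, 1560]);
translate([1884, 0, 0]) cube([108, 108, 1560]);
translate([108, 0, 276]) cube([1776, 108, 93]);
translate([108, 0, 1409]) cube([1776, 108, 93]);
translate([242, 108, 50]) cube([71, 17, 1459]);
translate([447, 108, 50]) cube([71, 17, 1459]);
translate([652, 108, 50]) cube([71, 17, 1459]);
translate([857, 108, 50]) cube([71, 17, 1459]);
translate([1062, 108, 50]) cube([71, 17, 1459]);
translate([1267, 108, 50]) cube([71, 17, 1459]);
translate([1472, 108, 50]) cube([71, 17, 1459]);
translate([1677, 108, 50]) cube([71, 17, 1459]);


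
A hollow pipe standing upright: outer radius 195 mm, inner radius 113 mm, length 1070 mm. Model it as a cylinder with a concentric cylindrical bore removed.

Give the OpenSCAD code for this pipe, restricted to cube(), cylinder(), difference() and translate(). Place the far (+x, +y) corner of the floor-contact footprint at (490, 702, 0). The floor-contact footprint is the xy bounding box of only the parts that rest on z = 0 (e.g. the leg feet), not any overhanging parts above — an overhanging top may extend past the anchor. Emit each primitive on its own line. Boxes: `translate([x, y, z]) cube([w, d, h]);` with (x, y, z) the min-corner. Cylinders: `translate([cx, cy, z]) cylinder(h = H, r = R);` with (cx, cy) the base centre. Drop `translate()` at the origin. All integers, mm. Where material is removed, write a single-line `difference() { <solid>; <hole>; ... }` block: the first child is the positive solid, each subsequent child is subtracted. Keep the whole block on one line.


difference() { translate([295, 507, 0]) cylinder(h = 1070, r = 195); translate([295, 507, 0]) cylinder(h = 1070, r = 113); }


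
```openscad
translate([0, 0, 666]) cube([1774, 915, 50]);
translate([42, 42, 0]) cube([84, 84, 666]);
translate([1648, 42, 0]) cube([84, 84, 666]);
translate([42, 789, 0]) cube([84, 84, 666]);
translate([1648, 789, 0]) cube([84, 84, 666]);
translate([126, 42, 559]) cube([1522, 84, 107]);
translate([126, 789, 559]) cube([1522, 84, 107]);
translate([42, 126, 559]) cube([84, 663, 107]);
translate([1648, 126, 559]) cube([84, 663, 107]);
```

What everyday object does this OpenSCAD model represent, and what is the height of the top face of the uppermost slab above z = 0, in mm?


A table. The table height is 716 mm.

A 1774×915×50 slab sits at z = 666 on four 84 mm square posts — a table. The top surface is at 666 + 50 = 716 mm.


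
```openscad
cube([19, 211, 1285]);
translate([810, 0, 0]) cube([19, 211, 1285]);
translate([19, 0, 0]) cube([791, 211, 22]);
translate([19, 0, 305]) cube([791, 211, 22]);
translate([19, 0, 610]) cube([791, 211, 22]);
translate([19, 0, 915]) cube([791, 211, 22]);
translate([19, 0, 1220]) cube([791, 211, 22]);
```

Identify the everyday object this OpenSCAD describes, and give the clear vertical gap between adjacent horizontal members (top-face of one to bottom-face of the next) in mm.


A bookshelf. The clear shelf gap is 283 mm.

Two tall side panels with 5 horizontal boards between them — a bookshelf. The first two shelf undersides are at z = 0 and z = 305; with shelf thickness 22, the clear gap is 305 − 0 − 22 = 283 mm.


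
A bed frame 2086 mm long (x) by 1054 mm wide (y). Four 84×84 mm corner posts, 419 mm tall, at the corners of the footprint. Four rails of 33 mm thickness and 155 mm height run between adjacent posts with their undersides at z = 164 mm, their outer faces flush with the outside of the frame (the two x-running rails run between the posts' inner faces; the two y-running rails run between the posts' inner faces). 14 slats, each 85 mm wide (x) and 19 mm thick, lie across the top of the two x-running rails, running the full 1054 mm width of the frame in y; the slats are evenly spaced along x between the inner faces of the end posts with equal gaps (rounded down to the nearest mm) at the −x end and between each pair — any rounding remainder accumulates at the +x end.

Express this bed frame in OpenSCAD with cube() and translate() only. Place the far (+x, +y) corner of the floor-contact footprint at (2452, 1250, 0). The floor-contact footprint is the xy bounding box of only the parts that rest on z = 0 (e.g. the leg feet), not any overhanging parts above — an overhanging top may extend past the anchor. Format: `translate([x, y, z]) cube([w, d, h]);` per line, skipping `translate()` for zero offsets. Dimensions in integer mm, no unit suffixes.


// slat z = rail_z + rail_h = 164 + 155 = 319
// slat gap = ⌊(1918 − 14·85) / 15⌋ = 48
translate([366, 196, 0]) cube([84, 84, 419]);
translate([366, 1166, 0]) cube([84, 84, 419]);
translate([2368, 196, 0]) cube([84, 84, 419]);
translate([2368, 1166, 0]) cube([84, 84, 419]);
translate([450, 196, 164]) cube([1918, 33, 155]);
translate([450, 1217, 164]) cube([1918, 33, 155]);
translate([366, 280, 164]) cube([33, 886, 155]);
translate([2419, 280, 164]) cube([33, 886, 155]);
translate([498, 196, 319]) cube([85, 1054, 19]);
translate([631, 196, 319]) cube([85, 1054, 19]);
translate([764, 196, 319]) cube([85, 1054, 19]);
translate([897, 196, 319]) cube([85, 1054, 19]);
translate([1030, 196, 319]) cube([85, 1054, 19]);
translate([1163, 196, 319]) cube([85, 1054, 19]);
translate([1296, 196, 319]) cube([85, 1054, 19]);
translate([1429, 196, 319]) cube([85, 1054, 19]);
translate([1562, 196, 319]) cube([85, 1054, 19]);
translate([1695, 196, 319]) cube([85, 1054, 19]);
translate([1828, 196, 319]) cube([85, 1054, 19]);
translate([1961, 196, 319]) cube([85, 1054, 19]);
translate([2094, 196, 319]) cube([85, 1054, 19]);
translate([2227, 196, 319]) cube([85, 1054, 19]);


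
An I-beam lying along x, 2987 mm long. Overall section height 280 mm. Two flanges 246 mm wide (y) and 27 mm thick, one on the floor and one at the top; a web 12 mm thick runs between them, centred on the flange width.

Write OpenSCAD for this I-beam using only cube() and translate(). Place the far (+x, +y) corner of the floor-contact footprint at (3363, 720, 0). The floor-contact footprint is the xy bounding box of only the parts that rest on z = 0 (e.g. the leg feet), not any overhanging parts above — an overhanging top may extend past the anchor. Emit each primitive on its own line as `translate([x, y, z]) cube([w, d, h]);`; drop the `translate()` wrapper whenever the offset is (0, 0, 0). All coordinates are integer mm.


translate([376, 474, 0]) cube([2987, 246, 27]);
translate([376, 591, 27]) cube([2987, 12, 226]);
translate([376, 474, 253]) cube([2987, 246, 27]);


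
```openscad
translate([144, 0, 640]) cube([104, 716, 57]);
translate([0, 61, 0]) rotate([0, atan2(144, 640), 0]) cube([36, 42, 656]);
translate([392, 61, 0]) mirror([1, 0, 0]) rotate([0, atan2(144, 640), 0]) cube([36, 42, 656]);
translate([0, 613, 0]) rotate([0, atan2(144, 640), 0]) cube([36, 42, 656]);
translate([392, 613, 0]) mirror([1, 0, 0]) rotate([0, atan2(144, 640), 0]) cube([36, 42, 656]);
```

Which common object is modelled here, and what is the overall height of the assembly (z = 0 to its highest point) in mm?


A sawhorse. The overall height is 697 mm.

A beam across two mirrored pairs of raked legs — a sawhorse. The beam's underside is at z = 640 (matching the legs' vertical rise in atan2(144, 640)) and the beam is 57 mm tall, so its top is at 640 + 57 = 697 mm. The raked legs top out at the beam's underside, so that is the highest point.


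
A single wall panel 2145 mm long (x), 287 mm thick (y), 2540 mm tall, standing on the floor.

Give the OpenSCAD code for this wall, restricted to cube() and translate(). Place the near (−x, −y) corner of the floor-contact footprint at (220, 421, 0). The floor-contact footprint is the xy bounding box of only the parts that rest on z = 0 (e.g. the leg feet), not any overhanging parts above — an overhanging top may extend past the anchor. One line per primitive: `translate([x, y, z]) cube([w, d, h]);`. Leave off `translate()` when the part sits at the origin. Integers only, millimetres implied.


translate([220, 421, 0]) cube([2145, 287, 2540]);


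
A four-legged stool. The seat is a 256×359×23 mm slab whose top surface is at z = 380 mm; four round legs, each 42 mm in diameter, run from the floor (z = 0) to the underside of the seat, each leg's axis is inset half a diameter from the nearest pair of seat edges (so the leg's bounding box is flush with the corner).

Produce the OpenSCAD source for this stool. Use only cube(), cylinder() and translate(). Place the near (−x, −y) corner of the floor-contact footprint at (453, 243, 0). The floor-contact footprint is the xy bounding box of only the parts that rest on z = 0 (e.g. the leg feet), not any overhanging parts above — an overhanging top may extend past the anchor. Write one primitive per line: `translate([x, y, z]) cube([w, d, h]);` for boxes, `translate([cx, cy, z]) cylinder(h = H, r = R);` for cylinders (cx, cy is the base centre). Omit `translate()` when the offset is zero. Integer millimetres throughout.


translate([453, 243, 357]) cube([256, 359, 23]);
translate([474, 264, 0]) cylinder(h = 357, r = 21);
translate([688, 264, 0]) cylinder(h = 357, r = 21);
translate([474, 581, 0]) cylinder(h = 357, r = 21);
translate([688, 581, 0]) cylinder(h = 357, r = 21);


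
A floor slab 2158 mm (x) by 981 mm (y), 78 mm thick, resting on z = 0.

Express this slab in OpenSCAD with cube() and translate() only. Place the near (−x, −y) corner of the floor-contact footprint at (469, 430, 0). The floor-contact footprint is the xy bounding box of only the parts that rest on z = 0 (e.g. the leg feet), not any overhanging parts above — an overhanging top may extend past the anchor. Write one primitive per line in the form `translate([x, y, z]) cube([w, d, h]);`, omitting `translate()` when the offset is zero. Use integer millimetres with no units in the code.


translate([469, 430, 0]) cube([2158, 981, 78]);


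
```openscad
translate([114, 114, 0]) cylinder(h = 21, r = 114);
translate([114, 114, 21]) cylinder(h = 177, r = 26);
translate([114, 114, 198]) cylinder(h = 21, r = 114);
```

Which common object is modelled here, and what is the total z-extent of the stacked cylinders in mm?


A spool. The overall height is 219 mm.

Three coaxial cylinders, large–small–large — a spool. Two 21 mm flanges and a 177 mm core give 21 + 177 + 21 = 219 mm.


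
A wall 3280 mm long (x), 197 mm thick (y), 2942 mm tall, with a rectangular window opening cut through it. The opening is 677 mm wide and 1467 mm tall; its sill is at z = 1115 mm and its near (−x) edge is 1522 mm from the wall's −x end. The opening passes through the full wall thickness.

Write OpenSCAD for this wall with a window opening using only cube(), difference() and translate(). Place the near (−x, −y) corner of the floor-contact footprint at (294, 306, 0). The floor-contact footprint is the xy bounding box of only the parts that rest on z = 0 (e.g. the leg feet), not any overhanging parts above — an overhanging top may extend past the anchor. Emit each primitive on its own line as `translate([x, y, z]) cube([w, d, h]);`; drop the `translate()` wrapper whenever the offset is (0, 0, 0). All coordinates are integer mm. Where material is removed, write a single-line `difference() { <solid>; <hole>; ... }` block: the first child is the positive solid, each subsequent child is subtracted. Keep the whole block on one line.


difference() { translate([294, 306, 0]) cube([3280, 197, 2942]); translate([1816, 306, 1115]) cube([677, 197, 1467]); }


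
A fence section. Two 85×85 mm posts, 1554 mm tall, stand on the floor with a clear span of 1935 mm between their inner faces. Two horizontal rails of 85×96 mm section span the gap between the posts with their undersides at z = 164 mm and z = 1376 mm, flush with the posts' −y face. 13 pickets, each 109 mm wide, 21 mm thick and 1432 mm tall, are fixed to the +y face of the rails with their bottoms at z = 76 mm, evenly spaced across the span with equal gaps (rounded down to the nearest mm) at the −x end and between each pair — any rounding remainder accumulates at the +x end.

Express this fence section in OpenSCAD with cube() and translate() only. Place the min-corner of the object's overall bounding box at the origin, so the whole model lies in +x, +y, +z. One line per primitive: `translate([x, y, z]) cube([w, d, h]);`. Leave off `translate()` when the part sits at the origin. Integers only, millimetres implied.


cube([85, 85, 1554]);
translate([2020, 0, 0]) cube([85, 85, 1554]);
translate([85, 0, 164]) cube([1935, 85, 96]);
translate([85, 0, 1376]) cube([1935, 85, 96]);
translate([122, 85, 76]) cube([109, 21, 1432]);
translate([268, 85, 76]) cube([109, 21, 1432]);
translate([414, 85, 76]) cube([109, 21, 1432]);
translate([560, 85, 76]) cube([109, 21, 1432]);
translate([706, 85, 76]) cube([109, 21, 1432]);
translate([852, 85, 76]) cube([109, 21, 1432]);
translate([998, 85, 76]) cube([109, 21, 1432]);
translate([1144, 85, 76]) cube([109, 21, 1432]);
translate([1290, 85, 76]) cube([109, 21, 1432]);
translate([1436, 85, 76]) cube([109, 21, 1432]);
translate([1582, 85, 76]) cube([109, 21, 1432]);
translate([1728, 85, 76]) cube([109, 21, 1432]);
translate([1874, 85, 76]) cube([109, 21, 1432]);


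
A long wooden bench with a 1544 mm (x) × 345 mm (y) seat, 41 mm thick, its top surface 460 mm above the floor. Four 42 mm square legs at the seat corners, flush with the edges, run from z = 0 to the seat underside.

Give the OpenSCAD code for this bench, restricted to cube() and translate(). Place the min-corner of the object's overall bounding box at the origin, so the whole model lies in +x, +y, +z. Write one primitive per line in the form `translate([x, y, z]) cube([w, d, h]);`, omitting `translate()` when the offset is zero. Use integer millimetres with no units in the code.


translate([0, 0, 419]) cube([1544, 345, 41]);
cube([42, 42, 419]);
translate([0, 303, 0]) cube([42, 42, 419]);
translate([1502, 0, 0]) cube([42, 42, 419]);
translate([1502, 303, 0]) cube([42, 42, 419]);


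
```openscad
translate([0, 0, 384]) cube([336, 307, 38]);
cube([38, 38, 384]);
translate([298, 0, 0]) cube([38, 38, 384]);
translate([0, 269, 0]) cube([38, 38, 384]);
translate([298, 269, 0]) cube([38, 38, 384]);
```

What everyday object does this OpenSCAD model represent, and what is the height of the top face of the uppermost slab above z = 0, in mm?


A stool. The seat height is 422 mm.

A 336×307×38 slab at z = 384 on four corner posts — a stool. The seat top is 384 + 38 = 422 mm.


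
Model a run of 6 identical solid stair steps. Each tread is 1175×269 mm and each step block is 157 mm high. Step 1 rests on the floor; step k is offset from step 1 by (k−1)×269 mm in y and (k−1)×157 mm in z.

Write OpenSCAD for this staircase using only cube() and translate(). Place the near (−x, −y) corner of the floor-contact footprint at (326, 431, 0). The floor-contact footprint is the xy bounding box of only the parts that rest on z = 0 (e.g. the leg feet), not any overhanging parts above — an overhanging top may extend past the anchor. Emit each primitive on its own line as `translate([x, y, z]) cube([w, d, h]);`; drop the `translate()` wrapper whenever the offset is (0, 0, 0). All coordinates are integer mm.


translate([326, 431, 0]) cube([1175, 269, 157]);
translate([326, 700, 157]) cube([1175, 269, 157]);
translate([326, 969, 314]) cube([1175, 269, 157]);
translate([326, 1238, 471]) cube([1175, 269, 157]);
translate([326, 1507, 628]) cube([1175, 269, 157]);
translate([326, 1776, 785]) cube([1175, 269, 157]);


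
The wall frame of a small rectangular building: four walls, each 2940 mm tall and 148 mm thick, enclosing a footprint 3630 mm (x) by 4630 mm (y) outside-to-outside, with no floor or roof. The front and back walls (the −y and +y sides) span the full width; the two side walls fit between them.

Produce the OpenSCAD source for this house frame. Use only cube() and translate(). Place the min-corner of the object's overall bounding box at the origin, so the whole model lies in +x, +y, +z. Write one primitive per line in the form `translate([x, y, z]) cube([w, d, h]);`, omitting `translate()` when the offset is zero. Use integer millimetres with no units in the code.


cube([3630, 148, 2940]);
translate([0, 4482, 0]) cube([3630, 148, 2940]);
translate([0, 148, 0]) cube([148, 4334, 2940]);
translate([3482, 148, 0]) cube([148, 4334, 2940]);


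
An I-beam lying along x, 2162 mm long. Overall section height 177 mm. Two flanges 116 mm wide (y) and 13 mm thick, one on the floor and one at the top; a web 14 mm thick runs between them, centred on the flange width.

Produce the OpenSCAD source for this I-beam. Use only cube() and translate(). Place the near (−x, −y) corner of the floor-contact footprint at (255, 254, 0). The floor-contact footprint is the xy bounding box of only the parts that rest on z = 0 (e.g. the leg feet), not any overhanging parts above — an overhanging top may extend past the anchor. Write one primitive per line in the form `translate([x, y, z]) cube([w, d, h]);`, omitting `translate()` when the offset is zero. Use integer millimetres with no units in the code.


translate([255, 254, 0]) cube([2162, 116, 13]);
translate([255, 305, 13]) cube([2162, 14, 151]);
translate([255, 254, 164]) cube([2162, 116, 13]);


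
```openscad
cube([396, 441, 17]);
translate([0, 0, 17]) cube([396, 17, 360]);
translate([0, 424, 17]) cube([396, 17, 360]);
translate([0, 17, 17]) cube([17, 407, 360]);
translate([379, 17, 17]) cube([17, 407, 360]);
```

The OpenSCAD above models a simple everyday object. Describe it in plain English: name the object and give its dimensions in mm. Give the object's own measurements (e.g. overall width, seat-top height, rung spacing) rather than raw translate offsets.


An open-topped rectangular box: outside dimensions 396×441×377 mm, with a uniform wall and base thickness of 17 mm. The base is a full 396×441 slab on the floor; four walls sit on top of the base. The front and back walls (the −y and +y sides) span the full width; the two side walls fit between them.


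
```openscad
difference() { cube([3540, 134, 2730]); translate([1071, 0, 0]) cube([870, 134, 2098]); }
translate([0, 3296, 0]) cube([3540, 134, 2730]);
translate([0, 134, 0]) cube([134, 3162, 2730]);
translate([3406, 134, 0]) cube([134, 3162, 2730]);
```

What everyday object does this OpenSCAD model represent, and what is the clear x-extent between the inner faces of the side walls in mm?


A single room. The interior width is 3272 mm.

Four walls enclosing a rectangle with a door in the front wall — a room. Outside width 3540 minus two 134 mm walls gives 3272 mm.


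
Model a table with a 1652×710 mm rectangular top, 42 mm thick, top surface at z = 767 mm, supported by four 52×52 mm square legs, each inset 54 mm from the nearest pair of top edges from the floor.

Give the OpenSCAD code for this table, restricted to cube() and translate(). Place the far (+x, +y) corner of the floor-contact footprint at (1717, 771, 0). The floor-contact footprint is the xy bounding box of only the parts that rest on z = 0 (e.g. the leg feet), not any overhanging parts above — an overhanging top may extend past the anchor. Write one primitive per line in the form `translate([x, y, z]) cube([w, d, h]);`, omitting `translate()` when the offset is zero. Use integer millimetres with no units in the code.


// leg_h = 767 - 42 = 725
translate([119, 115, 725]) cube([1652, 710, 42]);
translate([173, 169, 0]) cube([52, 52, 725]);
translate([1665, 169, 0]) cube([52, 52, 725]);
translate([173, 719, 0]) cube([52, 52, 725]);
translate([1665, 719, 0]) cube([52, 52, 725]);


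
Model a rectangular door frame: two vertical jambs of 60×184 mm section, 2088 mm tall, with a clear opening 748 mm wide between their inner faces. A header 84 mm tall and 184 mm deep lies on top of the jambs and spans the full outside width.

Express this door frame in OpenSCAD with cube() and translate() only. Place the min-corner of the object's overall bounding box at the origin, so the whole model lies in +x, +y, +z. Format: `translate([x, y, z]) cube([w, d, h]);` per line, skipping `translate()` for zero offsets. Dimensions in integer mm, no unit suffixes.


cube([60, 184, 2088]);
translate([808, 0, 0]) cube([60, 184, 2088]);
translate([0, 0, 2088]) cube([868, 184, 84]);


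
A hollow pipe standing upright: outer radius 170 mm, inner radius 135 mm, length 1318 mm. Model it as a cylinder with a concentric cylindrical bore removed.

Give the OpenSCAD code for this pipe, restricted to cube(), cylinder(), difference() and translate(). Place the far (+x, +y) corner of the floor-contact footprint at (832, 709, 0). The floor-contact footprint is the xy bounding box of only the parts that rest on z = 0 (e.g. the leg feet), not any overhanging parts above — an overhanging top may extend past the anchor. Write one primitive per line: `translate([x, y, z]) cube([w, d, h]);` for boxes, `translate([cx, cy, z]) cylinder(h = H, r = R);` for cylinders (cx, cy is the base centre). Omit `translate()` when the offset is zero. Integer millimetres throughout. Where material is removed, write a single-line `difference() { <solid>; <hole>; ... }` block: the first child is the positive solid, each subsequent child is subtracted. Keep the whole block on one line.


difference() { translate([662, 539, 0]) cylinder(h = 1318, r = 170); translate([662, 539, 0]) cylinder(h = 1318, r = 135); }


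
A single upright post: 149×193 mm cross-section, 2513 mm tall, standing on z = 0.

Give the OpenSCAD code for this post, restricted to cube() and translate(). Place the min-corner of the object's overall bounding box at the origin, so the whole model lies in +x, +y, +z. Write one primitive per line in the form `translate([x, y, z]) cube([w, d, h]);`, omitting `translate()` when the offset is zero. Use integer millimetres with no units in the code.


cube([149, 193, 2513]);


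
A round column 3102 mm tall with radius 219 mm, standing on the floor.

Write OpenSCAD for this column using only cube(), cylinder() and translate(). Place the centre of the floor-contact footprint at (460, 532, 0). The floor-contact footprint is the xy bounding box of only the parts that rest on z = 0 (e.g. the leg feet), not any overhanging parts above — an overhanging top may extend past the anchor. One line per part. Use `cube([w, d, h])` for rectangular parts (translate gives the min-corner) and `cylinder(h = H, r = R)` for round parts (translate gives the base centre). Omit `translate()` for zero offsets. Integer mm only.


translate([460, 532, 0]) cylinder(h = 3102, r = 219);


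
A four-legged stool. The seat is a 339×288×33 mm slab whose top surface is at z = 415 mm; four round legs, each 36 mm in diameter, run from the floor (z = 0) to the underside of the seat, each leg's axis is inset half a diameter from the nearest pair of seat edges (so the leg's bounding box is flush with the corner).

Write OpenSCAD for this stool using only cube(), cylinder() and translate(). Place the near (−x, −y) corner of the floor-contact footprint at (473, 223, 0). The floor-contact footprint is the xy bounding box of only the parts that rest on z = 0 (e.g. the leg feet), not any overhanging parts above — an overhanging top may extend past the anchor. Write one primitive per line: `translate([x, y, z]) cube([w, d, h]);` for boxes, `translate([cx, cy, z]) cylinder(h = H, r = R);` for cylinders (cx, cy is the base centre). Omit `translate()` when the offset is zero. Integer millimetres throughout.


translate([473, 223, 382]) cube([339, 288, 33]);
translate([491, 241, 0]) cylinder(h = 382, r = 18);
translate([794, 241, 0]) cylinder(h = 382, r = 18);
translate([491, 493, 0]) cylinder(h = 382, r = 18);
translate([794, 493, 0]) cylinder(h = 382, r = 18);


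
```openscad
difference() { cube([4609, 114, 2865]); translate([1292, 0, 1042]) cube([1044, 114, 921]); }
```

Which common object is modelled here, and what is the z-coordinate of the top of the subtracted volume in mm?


A wall with a window opening. The window head height is 1963 mm.

A wall with a rectangular opening subtracted — a window. Sill at z = 1042, opening 921 mm tall, so the head is at 1042 + 921 = 1963 mm.


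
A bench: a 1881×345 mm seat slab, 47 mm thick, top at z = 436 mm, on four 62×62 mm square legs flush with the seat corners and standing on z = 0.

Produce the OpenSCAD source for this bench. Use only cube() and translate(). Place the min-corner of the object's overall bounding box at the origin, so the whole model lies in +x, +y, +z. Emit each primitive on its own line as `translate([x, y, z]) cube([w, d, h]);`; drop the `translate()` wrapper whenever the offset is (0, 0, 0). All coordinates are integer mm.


// leg_h = 436 − 47 = 389
translate([0, 0, 389]) cube([1881, 345, 47]);
cube([62, 62, 389]);
translate([0, 283, 0]) cube([62, 62, 389]);
translate([1819, 0, 0]) cube([62, 62, 389]);
translate([1819, 283, 0]) cube([62, 62, 389]);


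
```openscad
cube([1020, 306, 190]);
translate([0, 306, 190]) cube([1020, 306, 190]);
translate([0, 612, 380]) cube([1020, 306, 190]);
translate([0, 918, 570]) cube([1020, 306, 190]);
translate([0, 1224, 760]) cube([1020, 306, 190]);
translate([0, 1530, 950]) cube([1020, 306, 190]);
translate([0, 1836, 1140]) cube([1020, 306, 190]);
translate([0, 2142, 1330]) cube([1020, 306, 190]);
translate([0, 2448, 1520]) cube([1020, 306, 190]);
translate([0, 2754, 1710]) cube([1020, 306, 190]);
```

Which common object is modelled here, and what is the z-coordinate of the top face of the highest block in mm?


A staircase. The total rise is 1900 mm.

10 identical blocks, each offset up and back from the previous — a staircase. Each step is 190 mm tall and there are 10 of them, so the total rise is 10 × 190 = 1900 mm.


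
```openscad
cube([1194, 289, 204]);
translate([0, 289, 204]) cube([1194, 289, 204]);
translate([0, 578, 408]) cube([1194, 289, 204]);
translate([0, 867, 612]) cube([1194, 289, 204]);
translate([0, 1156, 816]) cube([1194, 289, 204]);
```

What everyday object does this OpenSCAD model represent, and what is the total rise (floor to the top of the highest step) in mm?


A staircase. The total rise is 1020 mm.

5 identical blocks, each offset up and back from the previous — a staircase. Each step is 204 mm tall and there are 5 of them, so the total rise is 5 × 204 = 1020 mm.


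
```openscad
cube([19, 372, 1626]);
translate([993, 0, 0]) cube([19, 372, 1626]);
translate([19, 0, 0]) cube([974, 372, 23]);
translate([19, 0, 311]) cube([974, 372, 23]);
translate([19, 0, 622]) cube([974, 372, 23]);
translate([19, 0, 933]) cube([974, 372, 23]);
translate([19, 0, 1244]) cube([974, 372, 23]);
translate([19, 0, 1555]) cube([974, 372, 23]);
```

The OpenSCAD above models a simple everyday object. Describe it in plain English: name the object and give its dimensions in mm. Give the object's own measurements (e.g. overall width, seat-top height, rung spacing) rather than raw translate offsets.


An open bookshelf. Two side panels, each 19 mm thick, 372 mm deep and 1626 mm tall, stand 1012 mm apart (outside-to-outside). Between them sit 6 shelves, each 23 mm thick and 372 mm deep, spanning the full gap between the sides. The bottom shelf rests on the floor (its underside at z = 0) and the clear gap between one shelf's top and the next shelf's underside is 288 mm.


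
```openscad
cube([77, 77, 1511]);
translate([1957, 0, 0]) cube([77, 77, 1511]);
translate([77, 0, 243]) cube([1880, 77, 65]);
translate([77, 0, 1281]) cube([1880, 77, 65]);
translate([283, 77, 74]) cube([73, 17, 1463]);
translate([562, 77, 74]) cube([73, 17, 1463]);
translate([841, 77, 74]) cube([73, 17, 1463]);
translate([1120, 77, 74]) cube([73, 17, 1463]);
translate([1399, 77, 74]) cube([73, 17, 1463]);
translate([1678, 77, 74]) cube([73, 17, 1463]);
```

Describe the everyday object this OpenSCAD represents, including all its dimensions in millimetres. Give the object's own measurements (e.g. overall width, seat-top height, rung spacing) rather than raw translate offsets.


A fence section. Two 77×77 mm posts, 1511 mm tall, stand on the floor with a clear span of 1880 mm between their inner faces. Two horizontal rails of 77×65 mm section span the gap between the posts with their undersides at z = 243 mm and z = 1281 mm, flush with the posts' −y face. 6 pickets, each 73 mm wide, 17 mm thick and 1463 mm tall, are fixed to the +y face of the rails with their bottoms at z = 74 mm, spaced across the span with a 206 mm gap after the −x post and between neighbouring pickets and before the +x post.
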